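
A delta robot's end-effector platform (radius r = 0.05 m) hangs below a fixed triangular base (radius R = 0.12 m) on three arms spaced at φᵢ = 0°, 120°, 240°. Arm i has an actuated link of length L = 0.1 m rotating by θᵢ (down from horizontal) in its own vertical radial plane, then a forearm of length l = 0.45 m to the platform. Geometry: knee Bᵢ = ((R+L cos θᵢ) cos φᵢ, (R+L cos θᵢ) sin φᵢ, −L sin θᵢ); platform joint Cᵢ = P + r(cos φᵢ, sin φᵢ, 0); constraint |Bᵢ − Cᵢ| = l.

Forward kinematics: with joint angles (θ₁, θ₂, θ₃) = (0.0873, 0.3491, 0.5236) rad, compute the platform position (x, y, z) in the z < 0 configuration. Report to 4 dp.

arm 1 at φ=0.0°: e+L cos θ1 = 0.1696;  S1 = (0.1696, 0.0000, -0.0087)
S2 = (0.1640·cos120.0°, 0.1640·sin120.0°, -0.0342) = (-0.0820, 0.1420, -0.0342)
arm 3 at φ=240.0°: e+L cos θ3 = 0.1566;  S3 = (-0.0783, -0.1356, -0.0500)
|S₂|²−|S₁|² = -0.0008;  |S₃|²−|S₁|² = -0.0018
[-0.5032 0.2840 -0.0510]·P = -0.0008;  [-0.4958 -0.2712 -0.0826]·P = -0.0018
det = 0.2773;  x = 0.0026+-0.1344z,  y = 0.0019+-0.0587z
sphere 1 gives Az²+Bz+C=0 with A=1.0215, B=0.0621, C=-0.1745;  B²−4AC=0.7170;  roots -0.4449, 0.3841;  negative root z = -0.4449
x = 0.0624, y = 0.0280

(0.0624, 0.0280, -0.4449)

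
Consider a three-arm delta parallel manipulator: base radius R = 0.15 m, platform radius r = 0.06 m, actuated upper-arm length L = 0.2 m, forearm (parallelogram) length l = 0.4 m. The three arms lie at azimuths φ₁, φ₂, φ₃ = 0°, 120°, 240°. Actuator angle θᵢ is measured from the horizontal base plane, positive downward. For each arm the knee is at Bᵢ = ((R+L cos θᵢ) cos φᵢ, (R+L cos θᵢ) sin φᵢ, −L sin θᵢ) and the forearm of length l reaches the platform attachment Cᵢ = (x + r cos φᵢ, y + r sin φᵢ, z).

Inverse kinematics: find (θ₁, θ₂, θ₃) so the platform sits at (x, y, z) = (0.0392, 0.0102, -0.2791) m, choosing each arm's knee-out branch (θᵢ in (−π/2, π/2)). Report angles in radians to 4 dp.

θ₁ = -0.1747, θ₂ = 0.0873, θ₃ = 0.1747

φ1=0.0° → target in arm frame (0.0392, 0.0102)
  e−x'=0.0508;  (l²−L²−(e−x')²−y'²−z²)/2L = 0.0985
  θ1 = atan2(B,A) + arccos(C/0.2837) = -0.1747
φ2=120.0° → target in arm frame (-0.0108, -0.0390)
  e−x'=0.1008;  (l²−L²−(e−x')²−y'²−z²)/2L = 0.0761
  √(A²+B²)=0.2967;  θ2 = -1.2243+1.3116 ≈ 0.0873
arm 3 (φ=240.0°): x'=-0.0284, y'=0.0288
  A=0.1184, B=-0.2791, C=(l²−L²−A²−y'²−z²)/(2L)=0.0681
  γ=atan2(-0.2791,0.1184)=-1.1695;  ψ=arccos(0.2246)=1.3442;  θ3=γ+ψ≈0.1747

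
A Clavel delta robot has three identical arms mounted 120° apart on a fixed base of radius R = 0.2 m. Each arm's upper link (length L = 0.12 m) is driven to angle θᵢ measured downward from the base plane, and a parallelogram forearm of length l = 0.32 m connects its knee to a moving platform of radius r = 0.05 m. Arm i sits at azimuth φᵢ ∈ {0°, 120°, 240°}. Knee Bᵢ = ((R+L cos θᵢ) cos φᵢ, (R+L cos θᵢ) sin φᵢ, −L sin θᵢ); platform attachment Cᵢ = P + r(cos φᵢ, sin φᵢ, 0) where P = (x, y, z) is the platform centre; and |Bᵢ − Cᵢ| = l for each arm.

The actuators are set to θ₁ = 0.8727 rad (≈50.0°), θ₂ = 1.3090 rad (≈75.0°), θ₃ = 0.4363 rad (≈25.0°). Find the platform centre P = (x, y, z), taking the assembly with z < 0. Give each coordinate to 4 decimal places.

(0.0037, -0.0833, -0.3054)

O1 = (0.2271·cos0.0°, 0.2271·sin0.0°, -0.0919) = (0.2271, 0.0000, -0.0919)
φ2=120.0°: virtual centre (-0.0905, 0.1568, -0.1159), radius l
arm 3 at φ=240.0°: (R−r)+L cos θ3 = 0.2588;  O3 = (-0.1294, -0.2241, -0.0507)
eliminate P² terms by subtracting sphere 1 from 2 and 3
[-0.6353 0.3136 -0.0480]·P = -0.0138;  [-0.7130 -0.4482 0.0824]·P = 0.0095
Cramer: x(z) = 0.0063+0.0086z;  y(z) = -0.0312+0.1703z
sphere 1 gives Az²+Bz+C=0 with A=1.0291, B=0.1694, C=-0.0442;  B²−4AC=0.2107;  roots -0.3054, 0.1407;  negative root z = -0.3054
x = 0.0037, y = -0.0833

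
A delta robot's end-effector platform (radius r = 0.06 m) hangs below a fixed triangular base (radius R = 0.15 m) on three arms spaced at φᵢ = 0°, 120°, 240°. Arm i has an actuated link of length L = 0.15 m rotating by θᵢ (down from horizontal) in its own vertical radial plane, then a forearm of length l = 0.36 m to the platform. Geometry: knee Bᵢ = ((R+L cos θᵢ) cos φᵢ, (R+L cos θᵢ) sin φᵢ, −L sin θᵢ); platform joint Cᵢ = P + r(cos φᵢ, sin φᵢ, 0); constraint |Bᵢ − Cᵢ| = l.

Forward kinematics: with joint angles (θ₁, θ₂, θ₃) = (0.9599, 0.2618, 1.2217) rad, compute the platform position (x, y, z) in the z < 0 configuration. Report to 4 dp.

(-0.0295, 0.1415, -0.3824)

arm 1 at φ=0.0°: e+L cos θ1 = 0.1760;  O1 = (0.1760, 0.0000, -0.1229)
φ2=120.0°: virtual centre (-0.1174, 0.2034, -0.0388), radius l
φ3=240.0°: virtual centre (-0.0707, -0.1224, -0.1410), radius l
subtract pairs → two planes through P
[-0.5870 0.4068 0.1681]·P = 0.0106;  [-0.4934 -0.2448 -0.0362]·P = -0.0063
Cramer: x(z) = -0.0001+0.0767z;  y(z) = 0.0258-0.3025z
sphere 1 gives Az²+Bz+C=0 with A=1.0974, B=0.2031, C=-0.0828;  B²−4AC=0.4047;  roots -0.3824, 0.1973;  negative root z = -0.3824
x = -0.0295, y = 0.1415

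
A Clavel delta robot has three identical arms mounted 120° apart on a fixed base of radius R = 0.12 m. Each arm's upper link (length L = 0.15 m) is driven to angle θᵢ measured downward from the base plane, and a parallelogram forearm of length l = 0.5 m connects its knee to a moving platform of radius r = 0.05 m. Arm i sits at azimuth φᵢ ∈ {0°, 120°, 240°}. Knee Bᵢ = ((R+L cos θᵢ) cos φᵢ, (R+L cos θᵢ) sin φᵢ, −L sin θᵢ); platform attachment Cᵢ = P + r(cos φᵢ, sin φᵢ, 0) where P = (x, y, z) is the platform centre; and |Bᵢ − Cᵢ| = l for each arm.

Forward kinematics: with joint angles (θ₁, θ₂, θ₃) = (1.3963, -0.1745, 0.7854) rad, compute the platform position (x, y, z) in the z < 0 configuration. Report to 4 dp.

φ1=0.0°: virtual centre (0.0960, 0.0000, -0.1477), radius l
φ2=120.0°: virtual centre (-0.1089, 0.1886, 0.0260), radius l
arm 3 at φ=240.0°: ρ3 = 0.1761;  S3 = (-0.0880, -0.1525, -0.1061)
eliminate P² terms by subtracting sphere 1 from 2 and 3
linear system: -0.4098x+0.3771y = 0.0170−0.3475z; -0.3681x+-0.3050y = 0.0112−0.0833z
Cramer: x(z) = -0.0357+0.5208z;  y(z) = 0.0064-0.3556z
quadratic in z: (1.3977)z²+(0.1537)z+(-0.2108)=0, √Δ=1.0964 → z ∈ {-0.4472, 0.3372}; z = -0.4472 (taking z<0)
x = -0.2686, y = 0.1654

(-0.2686, 0.1654, -0.4472)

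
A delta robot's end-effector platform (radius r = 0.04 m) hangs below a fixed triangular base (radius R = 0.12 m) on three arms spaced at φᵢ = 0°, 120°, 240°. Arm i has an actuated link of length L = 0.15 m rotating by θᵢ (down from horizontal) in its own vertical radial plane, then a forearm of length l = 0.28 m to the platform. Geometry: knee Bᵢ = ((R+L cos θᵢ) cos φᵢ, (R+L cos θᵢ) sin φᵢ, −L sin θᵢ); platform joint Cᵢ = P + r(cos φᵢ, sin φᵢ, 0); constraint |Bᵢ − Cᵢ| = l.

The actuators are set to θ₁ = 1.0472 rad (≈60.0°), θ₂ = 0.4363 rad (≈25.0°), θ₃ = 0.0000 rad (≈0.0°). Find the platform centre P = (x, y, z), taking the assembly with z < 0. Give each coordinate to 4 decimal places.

arm 1 at φ=0.0°: e+L cos θ1 = 0.1550;  centre 1 = (0.1550, 0.0000, -0.1299)
φ2=120.0°: virtual centre (-0.1080, 0.1870, -0.0634), radius l
φ3=240.0°: virtual centre (-0.1150, -0.1992, 0.0000), radius l
|centre ₂|²−|centre ₁|² = 0.0098;  |centre ₃|²−|centre ₁|² = 0.0120
linear system: -0.5259x+0.3740y = 0.0098−0.1330z; -0.5400x+-0.3984y = 0.0120−0.2598z
Cramer: x(z) = -0.0203+0.3649z;  y(z) = -0.0025+0.1575z
quadratic in z: (1.1580)z²+(0.1310)z+(-0.0308)=0, √Δ=0.3996 → z ∈ {-0.2291, 0.1160}; z = -0.2291 (taking z<0)
x = -0.1040, y = -0.0386

(-0.1040, -0.0386, -0.2291)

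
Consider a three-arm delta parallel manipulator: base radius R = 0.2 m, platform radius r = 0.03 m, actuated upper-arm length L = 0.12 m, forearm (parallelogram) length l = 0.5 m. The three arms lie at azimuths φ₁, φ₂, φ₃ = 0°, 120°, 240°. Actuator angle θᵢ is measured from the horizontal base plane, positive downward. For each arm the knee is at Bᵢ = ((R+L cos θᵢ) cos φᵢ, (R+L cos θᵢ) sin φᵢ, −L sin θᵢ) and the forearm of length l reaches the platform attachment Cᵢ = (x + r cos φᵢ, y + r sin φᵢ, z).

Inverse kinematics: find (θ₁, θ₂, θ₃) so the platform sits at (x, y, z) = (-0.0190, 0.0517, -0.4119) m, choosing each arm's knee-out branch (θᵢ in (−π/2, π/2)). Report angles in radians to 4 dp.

arm 1 (φ=0.0°): x'=-0.0190, y'=0.0517
  A=0.1890, B=-0.4119, C=(l²−L²−A²−y'²−z²)/(2L)=0.1148
  √(A²+B²)=0.4532;  θ1 = -1.1406+1.3148 ≈ 0.1742
φ2=120.0° → target in arm frame (0.0543, -0.0094)
  A cos θ + B sin θ = C:  0.1157·cos θ + -0.4119·sin θ = 0.2186
  γ=atan2(-0.4119,0.1157)=-1.2969;  ψ=arccos(0.5109)=1.0346;  θ2=γ+ψ≈-0.2623
φ3=240.0° → target in arm frame (-0.0353, -0.0423)
  A cos θ + B sin θ = C:  0.2053·cos θ + -0.4119·sin θ = 0.0917
  √(A²+B²)=0.4602;  θ3 = -1.1085+1.3702 ≈ 0.2617

θ₁ = 0.1742, θ₂ = -0.2623, θ₃ = 0.2617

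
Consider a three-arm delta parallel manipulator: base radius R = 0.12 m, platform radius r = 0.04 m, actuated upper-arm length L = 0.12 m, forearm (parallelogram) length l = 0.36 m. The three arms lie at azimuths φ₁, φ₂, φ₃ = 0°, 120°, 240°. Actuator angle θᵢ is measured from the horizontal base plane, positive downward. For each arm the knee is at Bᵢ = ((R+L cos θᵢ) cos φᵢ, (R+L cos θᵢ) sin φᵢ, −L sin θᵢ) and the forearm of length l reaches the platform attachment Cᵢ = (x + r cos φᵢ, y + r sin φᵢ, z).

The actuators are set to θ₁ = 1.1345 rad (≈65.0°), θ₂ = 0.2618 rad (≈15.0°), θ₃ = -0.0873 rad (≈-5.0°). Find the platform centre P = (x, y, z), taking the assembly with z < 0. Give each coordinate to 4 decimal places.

arm 1 at φ=0.0°: (R−r)+L cos θ1 = 0.1307;  S1 = (0.1307, 0.0000, -0.1088)
S2 = (0.1959·cos120.0°, 0.1959·sin120.0°, -0.0311) = (-0.0980, 0.1697, -0.0311)
φ3=240.0°: virtual centre (-0.0998, -0.1728, 0.0105), radius l
subtract pairs → two planes through P
linear system: -0.4573x+0.3393y = 0.0104−0.1554z; -0.4610x+-0.3456y = 0.0110−0.2384z
Cramer: x(z) = -0.0233+0.4281z;  y(z) = -0.0007+0.1190z
quadratic in z: (1.1974)z²+(0.0854)z+(-0.0940)=0, √Δ=0.6765 → z ∈ {-0.3182, 0.2468}; z = -0.3182 (taking z<0)
x = -0.1596, y = -0.0386

(-0.1596, -0.0386, -0.3182)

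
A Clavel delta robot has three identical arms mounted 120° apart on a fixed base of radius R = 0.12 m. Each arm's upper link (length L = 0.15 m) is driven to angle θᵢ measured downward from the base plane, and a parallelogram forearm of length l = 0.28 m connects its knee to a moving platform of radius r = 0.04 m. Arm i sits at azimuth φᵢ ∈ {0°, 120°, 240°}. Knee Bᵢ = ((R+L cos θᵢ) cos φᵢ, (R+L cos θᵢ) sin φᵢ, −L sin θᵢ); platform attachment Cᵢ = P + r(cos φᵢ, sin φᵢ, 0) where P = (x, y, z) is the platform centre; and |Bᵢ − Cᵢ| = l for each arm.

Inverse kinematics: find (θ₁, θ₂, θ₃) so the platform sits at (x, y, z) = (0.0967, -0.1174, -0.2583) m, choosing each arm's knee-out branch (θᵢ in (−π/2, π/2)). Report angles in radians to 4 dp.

θ₁ = 0.2616, θ₂ = 1.3966, θ₃ = 0.5237

φ1=0.0° → target in arm frame (0.0967, -0.1174)
  A=-0.0167, B=-0.2583, C=(l²−L²−A²−y'²−z²)/(2L)=-0.0829
  γ=atan2(-0.2583,-0.0167)=-1.6354;  ψ=arccos(-0.3204)=1.8970;  θ1=γ+ψ≈0.2616
rotate P by −φ2: (-0.1500, -0.0250, -0.2583)
  A cos θ + B sin θ = C:  0.2300·cos θ + -0.2583·sin θ = -0.2145
  γ=atan2(-0.2583,0.2300)=-0.8432;  ψ=arccos(-0.6202)=2.2398;  θ2=γ+ψ≈1.3966
rotate P by −φ3: (0.0533, 0.1424, -0.2583)
  A=0.0267, B=-0.2583, C=(l²−L²−A²−y'²−z²)/(2L)=-0.1061
  θ3 = atan2(B,A) + arccos(C/0.2597) = 0.5237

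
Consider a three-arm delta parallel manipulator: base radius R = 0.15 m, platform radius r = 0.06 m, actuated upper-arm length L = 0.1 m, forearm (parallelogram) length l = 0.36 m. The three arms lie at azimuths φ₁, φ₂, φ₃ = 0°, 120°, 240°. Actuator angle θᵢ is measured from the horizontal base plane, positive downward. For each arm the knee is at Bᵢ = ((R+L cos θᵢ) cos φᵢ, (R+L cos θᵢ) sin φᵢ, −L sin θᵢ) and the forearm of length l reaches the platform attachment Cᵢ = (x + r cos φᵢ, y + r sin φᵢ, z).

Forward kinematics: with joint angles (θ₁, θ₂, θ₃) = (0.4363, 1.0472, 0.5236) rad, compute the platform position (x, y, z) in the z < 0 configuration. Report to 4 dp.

(0.0489, -0.0648, -0.3710)

O1 = (0.1806·cos0.0°, 0.1806·sin0.0°, -0.0423) = (0.1806, 0.0000, -0.0423)
O2 = (0.1400·cos120.0°, 0.1400·sin120.0°, -0.0866) = (-0.0700, 0.1212, -0.0866)
O3 = (0.1766·cos240.0°, 0.1766·sin240.0°, -0.0500) = (-0.0883, -0.1529, -0.0500)
eliminate P² terms by subtracting sphere 1 from 2 and 3
linear system: -0.5013x+0.2425y = -0.0073−-0.0887z; -0.5379x+-0.3059y = -0.0007−-0.0155z
det = 0.2838;  x = 0.0085+-0.1088z,  y = -0.0126+0.1408z
sphere 1 gives Az²+Bz+C=0 with A=1.0317, B=0.1184, C=-0.0980;  B²−4AC=0.4186;  roots -0.3710, 0.2561;  negative root z = -0.3710
x = 0.0489, y = -0.0648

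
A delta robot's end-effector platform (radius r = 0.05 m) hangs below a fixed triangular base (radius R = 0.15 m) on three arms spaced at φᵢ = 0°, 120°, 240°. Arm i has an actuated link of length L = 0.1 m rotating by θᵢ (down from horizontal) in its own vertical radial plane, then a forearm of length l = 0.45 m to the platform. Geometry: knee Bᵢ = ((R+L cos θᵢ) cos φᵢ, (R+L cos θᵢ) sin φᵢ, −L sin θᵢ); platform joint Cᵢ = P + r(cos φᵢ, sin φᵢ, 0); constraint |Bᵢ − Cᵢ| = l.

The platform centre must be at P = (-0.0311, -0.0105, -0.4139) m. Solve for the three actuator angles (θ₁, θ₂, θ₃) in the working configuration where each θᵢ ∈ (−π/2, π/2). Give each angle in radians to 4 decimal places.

θ₁ = 0.2619, θ₂ = 0.0875, θ₃ = 0.0004

arm 1 (φ=0.0°): x'=-0.0311, y'=-0.0105
  A cos θ + B sin θ = C:  0.1311·cos θ + -0.4139·sin θ = 0.0194
  θ1 = atan2(B,A) + arccos(C/0.4342) = 0.2619
arm 2 (φ=120.0°): x'=0.0065, y'=0.0322
  A cos θ + B sin θ = C:  0.0935·cos θ + -0.4139·sin θ = 0.0570
  √(A²+B²)=0.4243;  θ2 = -1.3485+1.4361 ≈ 0.0875
rotate P by −φ3: (0.0246, -0.0217, -0.4139)
  A cos θ + B sin θ = C:  0.0754·cos θ + -0.4139·sin θ = 0.0752
  √(A²+B²)=0.4207;  θ3 = -1.3907+1.3911 ≈ 0.0004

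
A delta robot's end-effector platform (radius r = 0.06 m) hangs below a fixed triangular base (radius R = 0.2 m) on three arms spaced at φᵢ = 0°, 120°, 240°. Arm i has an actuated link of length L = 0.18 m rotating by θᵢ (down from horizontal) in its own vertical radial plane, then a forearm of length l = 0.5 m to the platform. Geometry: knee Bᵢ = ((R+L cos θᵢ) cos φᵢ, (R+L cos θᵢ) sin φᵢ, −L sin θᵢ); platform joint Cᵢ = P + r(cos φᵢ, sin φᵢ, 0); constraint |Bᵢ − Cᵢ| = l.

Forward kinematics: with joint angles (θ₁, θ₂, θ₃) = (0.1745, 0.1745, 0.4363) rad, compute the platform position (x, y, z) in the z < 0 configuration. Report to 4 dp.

φ1=0.0°: virtual centre (0.3173, 0.0000, -0.0313), radius l
φ2=120.0°: virtual centre (-0.1586, 0.2748, -0.0313), radius l
S3 = (0.3031·cos240.0°, 0.3031·sin240.0°, -0.0761) = (-0.1516, -0.2625, -0.0761)
subtract pairs → two planes through P
[-0.9518 0.5495 0.0000]·P = 0.0000;  [-0.9377 -0.5251 -0.0896]·P = -0.0040
Cramer: x(z) = 0.0021-0.0485z;  y(z) = 0.0037-0.0840z
quadratic in z: (1.0094)z²+(0.0925)z+(-0.1497)=0, √Δ=0.7830 → z ∈ {-0.4336, 0.3420}; z = -0.4336 (taking z<0)
x = 0.0232, y = 0.0402

(0.0232, 0.0402, -0.4336)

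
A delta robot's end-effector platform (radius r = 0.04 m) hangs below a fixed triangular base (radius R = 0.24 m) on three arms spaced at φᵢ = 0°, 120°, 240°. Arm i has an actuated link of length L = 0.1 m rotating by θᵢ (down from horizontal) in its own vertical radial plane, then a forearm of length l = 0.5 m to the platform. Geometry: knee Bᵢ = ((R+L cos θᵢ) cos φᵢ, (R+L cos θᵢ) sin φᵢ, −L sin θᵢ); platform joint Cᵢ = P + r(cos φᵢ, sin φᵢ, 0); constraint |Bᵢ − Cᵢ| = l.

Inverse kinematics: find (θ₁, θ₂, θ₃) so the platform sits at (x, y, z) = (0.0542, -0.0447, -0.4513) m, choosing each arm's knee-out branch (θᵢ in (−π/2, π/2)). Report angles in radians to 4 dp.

φ1=0.0° → target in arm frame (0.0542, -0.0447)
  e−x'=0.1458;  (l²−L²−(e−x')²−y'²−z²)/2L = 0.0654
  θ1 = atan2(B,A) + arccos(C/0.4743) = 0.1742
arm 2 (φ=120.0°): x'=-0.0658, y'=-0.0246
  A=0.2658, B=-0.4513, C=(l²−L²−A²−y'²−z²)/(2L)=-0.1747
  γ=atan2(-0.4513,0.2658)=-1.0385;  ψ=arccos(-0.3335)=1.9108;  θ2=γ+ψ≈0.8723
φ3=240.0° → target in arm frame (0.0116, 0.0693)
  A=0.1884, B=-0.4513, C=(l²−L²−A²−y'²−z²)/(2L)=-0.0198
  √(A²+B²)=0.4890;  θ3 = -1.1754+1.6113 ≈ 0.4360

θ₁ = 0.1742, θ₂ = 0.8723, θ₃ = 0.4360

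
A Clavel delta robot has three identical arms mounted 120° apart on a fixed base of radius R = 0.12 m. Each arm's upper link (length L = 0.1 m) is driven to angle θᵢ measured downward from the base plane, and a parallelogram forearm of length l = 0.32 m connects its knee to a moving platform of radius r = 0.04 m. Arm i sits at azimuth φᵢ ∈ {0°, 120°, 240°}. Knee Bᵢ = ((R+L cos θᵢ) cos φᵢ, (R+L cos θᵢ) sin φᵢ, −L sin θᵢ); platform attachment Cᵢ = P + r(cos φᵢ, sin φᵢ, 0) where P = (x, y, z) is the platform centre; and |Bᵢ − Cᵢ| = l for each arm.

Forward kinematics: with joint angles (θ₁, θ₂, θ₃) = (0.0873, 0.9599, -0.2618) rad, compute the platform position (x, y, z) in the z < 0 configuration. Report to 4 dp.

(0.0349, -0.1202, -0.2676)

arm 1 at φ=0.0°: ρ1 = 0.1796;  O1 = (0.1796, 0.0000, -0.0087)
φ2=120.0°: virtual centre (-0.0687, 0.1190, -0.0819), radius l
arm 3 at φ=240.0°: ρ3 = 0.1766;  O3 = (-0.0883, -0.1529, 0.0259)
|O₂|²−|O₁|² = -0.0068;  |O₃|²−|O₁|² = -0.0005
[-0.4966 0.2379 -0.1464]·P = -0.0068;  [-0.5358 -0.3059 0.0692]·P = -0.0005
det = 0.2794;  x = 0.0078+-0.1013z,  y = -0.0121+0.4038z
into |P−O₁|² = l²: 1.1733z² + 0.0425z + -0.0727 = 0;  Δ = 0.3428;  z = -0.2676 or 0.2314 → z<0 root = -0.2676
x = 0.0349, y = -0.1202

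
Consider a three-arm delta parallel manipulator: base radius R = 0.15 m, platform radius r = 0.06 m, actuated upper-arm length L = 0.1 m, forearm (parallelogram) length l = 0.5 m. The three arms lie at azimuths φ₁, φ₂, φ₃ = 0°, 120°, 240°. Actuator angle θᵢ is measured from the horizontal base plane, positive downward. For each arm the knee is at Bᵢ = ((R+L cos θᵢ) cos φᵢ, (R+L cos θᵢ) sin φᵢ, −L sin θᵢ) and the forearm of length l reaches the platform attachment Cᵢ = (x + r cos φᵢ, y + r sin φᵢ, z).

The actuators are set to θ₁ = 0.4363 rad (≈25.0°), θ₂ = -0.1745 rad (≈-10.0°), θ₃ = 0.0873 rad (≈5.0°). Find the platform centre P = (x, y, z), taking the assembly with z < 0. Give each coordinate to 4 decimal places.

(-0.0818, 0.0370, -0.4663)

φ1=0.0°: virtual centre (0.1806, 0.0000, -0.0423), radius l
φ2=120.0°: virtual centre (-0.0942, 0.1632, 0.0174), radius l
arm 3 at φ=240.0°: ρ3 = 0.1896;  O3 = (-0.0948, -0.1642, -0.0087)
|O₂|²−|O₁|² = 0.0014;  |O₃|²−|O₁|² = 0.0016
linear system: -0.5497x+0.3265y = 0.0014−0.1192z; -0.5509x+-0.3284y = 0.0016−0.0671z
det = 0.3604;  x = -0.0028+0.1694z,  y = -0.0003+-0.0799z
into |P−O₁|² = l²: 1.0351z² + 0.0224z + -0.2146 = 0;  Δ = 0.8890;  z = -0.4663 or 0.4446 → z<0 root = -0.4663
x = -0.0818, y = 0.0370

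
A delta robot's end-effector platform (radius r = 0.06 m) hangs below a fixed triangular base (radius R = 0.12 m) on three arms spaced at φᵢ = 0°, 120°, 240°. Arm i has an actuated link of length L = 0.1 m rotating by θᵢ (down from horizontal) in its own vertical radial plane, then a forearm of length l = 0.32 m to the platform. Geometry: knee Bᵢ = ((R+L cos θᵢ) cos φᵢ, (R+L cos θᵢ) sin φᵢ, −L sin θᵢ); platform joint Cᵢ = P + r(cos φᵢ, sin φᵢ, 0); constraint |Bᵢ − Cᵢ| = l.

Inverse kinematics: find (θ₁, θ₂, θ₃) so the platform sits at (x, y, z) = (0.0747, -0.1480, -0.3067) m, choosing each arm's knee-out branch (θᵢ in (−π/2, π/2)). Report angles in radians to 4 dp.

arm 1 (φ=0.0°): x'=0.0747, y'=-0.1480
  A=-0.0147, B=-0.3067, C=(l²−L²−A²−y'²−z²)/(2L)=-0.1189
  γ=atan2(-0.3067,-0.0147)=-1.6187;  ψ=arccos(-0.3873)=1.9685;  θ1=γ+ψ≈0.3498
φ2=120.0° → target in arm frame (-0.1655, 0.0093)
  A cos θ + B sin θ = C:  0.2255·cos θ + -0.3067·sin θ = -0.2631
  γ=atan2(-0.3067,0.2255)=-0.9368;  ψ=arccos(-0.6910)=2.3337;  θ2=γ+ψ≈1.3969
φ3=240.0° → target in arm frame (0.0908, 0.1387)
  A cos θ + B sin θ = C:  -0.0308·cos θ + -0.3067·sin θ = -0.1093
  γ=atan2(-0.3067,-0.0308)=-1.6710;  ψ=arccos(-0.3544)=1.9331;  θ3=γ+ψ≈0.2621

θ₁ = 0.3498, θ₂ = 1.3969, θ₃ = 0.2621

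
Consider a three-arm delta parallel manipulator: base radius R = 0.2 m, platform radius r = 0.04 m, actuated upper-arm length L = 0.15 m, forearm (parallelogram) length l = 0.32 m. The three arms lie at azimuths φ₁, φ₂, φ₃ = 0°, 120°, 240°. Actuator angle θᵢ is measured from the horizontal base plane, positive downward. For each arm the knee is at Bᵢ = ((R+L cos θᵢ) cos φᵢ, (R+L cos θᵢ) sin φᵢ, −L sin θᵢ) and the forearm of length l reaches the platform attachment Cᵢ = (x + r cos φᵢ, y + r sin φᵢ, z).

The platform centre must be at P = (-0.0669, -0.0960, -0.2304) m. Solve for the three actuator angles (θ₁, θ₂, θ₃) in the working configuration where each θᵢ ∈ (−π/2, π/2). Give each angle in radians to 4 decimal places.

φ1=0.0° → target in arm frame (-0.0669, -0.0960)
  e−x'=0.2269;  (l²−L²−(e−x')²−y'²−z²)/2L = -0.1129
  θ1 = atan2(B,A) + arccos(C/0.3234) = 1.1345
rotate P by −φ2: (-0.0497, 0.1059, -0.2304)
  A cos θ + B sin θ = C:  0.2097·cos θ + -0.2304·sin θ = -0.0946
  √(A²+B²)=0.3115;  θ2 = -0.8324+1.8793 ≈ 1.0469
φ3=240.0° → target in arm frame (0.1166, -0.0099)
  A cos θ + B sin θ = C:  0.0434·cos θ + -0.2304·sin θ = 0.0828
  θ3 = atan2(B,A) + arccos(C/0.2345) = -0.1746

θ₁ = 1.1345, θ₂ = 1.0469, θ₃ = -0.1746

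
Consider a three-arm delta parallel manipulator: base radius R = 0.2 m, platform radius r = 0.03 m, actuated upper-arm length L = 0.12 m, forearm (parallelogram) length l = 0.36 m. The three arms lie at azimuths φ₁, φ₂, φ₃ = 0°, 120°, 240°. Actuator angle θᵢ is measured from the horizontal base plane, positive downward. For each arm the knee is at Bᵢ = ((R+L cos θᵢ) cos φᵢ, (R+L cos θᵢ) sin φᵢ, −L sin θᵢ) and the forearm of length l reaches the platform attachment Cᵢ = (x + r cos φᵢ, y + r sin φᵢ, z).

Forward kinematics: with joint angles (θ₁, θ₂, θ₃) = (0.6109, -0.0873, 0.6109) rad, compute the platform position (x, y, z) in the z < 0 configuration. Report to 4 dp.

S1 = (0.2683·cos0.0°, 0.2683·sin0.0°, -0.0688) = (0.2683, 0.0000, -0.0688)
φ2=120.0°: virtual centre (-0.1448, 0.2508, 0.0105), radius l
arm 3 at φ=240.0°: ρ3 = 0.2683;  S3 = (-0.1341, -0.2324, -0.0688)
eliminate P² terms by subtracting sphere 1 from 2 and 3
[-0.8261 0.5015 0.1586]·P = 0.0072;  [-0.8049 -0.4647 0.0000]·P = 0.0000
det = 0.7876;  x = -0.0043+0.0936z,  y = 0.0074+-0.1621z
into |P−S₁|² = l²: 1.0350z² + 0.0843z + -0.0505 = 0;  Δ = 0.2163;  z = -0.2654 or 0.1839 → z<0 root = -0.2654
x = -0.0291, y = 0.0504

(-0.0291, 0.0504, -0.2654)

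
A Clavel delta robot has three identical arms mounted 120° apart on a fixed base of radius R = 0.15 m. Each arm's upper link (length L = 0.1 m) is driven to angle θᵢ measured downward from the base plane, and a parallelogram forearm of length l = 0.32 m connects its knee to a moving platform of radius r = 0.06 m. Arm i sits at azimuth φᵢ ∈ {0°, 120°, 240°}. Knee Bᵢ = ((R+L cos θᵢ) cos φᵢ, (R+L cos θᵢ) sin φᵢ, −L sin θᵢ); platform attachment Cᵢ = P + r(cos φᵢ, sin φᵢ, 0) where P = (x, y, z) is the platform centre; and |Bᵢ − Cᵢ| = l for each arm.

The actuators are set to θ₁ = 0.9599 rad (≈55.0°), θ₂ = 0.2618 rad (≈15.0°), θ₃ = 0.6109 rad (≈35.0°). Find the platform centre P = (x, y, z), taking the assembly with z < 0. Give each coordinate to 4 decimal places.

arm 1 at φ=0.0°: (R−r)+L cos θ1 = 0.1474;  S1 = (0.1474, 0.0000, -0.0819)
arm 2 at φ=120.0°: (R−r)+L cos θ2 = 0.1866;  S2 = (-0.0933, 0.1616, -0.0259)
arm 3 at φ=240.0°: (R−r)+L cos θ3 = 0.1719;  S3 = (-0.0860, -0.1489, -0.0574)
|S₂|²−|S₁|² = 0.0071;  |S₃|²−|S₁|² = 0.0044
[-0.4813 0.3232 0.1121]·P = 0.0071;  [-0.4666 -0.2978 0.0491]·P = 0.0044
det = 0.2941;  x = -0.0120+0.1674z,  y = 0.0040+-0.0974z
sphere 1 gives Az²+Bz+C=0 with A=1.0375, B=0.1097, C=-0.0703;  B²−4AC=0.3037;  roots -0.3184, 0.2127;  negative root z = -0.3184
x = -0.0653, y = 0.0350

(-0.0653, 0.0350, -0.3184)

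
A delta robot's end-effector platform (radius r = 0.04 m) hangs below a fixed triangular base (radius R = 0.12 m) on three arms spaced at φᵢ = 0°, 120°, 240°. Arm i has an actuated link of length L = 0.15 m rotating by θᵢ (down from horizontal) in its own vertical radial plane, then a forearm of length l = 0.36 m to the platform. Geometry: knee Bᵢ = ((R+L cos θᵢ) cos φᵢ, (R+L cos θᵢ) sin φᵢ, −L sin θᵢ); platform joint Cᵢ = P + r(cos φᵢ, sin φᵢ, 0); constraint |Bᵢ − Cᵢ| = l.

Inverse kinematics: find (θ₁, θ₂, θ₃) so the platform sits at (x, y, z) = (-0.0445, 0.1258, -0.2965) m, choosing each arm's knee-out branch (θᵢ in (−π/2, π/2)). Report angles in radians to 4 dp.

θ₁ = 0.5237, θ₂ = -0.3489, θ₃ = 0.6984

rotate P by −φ1: (-0.0445, 0.1258, -0.2965)
  e−x'=0.1245;  (l²−L²−(e−x')²−y'²−z²)/2L = -0.0405
  γ=atan2(-0.2965,0.1245)=-1.1733;  ψ=arccos(-0.1258)=1.6969;  θ1=γ+ψ≈0.5237
φ2=120.0° → target in arm frame (0.1312, -0.0244)
  A cos θ + B sin θ = C:  -0.0512·cos θ + -0.2965·sin θ = 0.0532
  θ2 = atan2(B,A) + arccos(C/0.3009) = -0.3489
rotate P by −φ3: (-0.0867, -0.1014, -0.2965)
  A=0.1667, B=-0.2965, C=(l²−L²−A²−y'²−z²)/(2L)=-0.0630
  γ=atan2(-0.2965,0.1667)=-1.0586;  ψ=arccos(-0.1851)=1.7570;  θ3=γ+ψ≈0.6984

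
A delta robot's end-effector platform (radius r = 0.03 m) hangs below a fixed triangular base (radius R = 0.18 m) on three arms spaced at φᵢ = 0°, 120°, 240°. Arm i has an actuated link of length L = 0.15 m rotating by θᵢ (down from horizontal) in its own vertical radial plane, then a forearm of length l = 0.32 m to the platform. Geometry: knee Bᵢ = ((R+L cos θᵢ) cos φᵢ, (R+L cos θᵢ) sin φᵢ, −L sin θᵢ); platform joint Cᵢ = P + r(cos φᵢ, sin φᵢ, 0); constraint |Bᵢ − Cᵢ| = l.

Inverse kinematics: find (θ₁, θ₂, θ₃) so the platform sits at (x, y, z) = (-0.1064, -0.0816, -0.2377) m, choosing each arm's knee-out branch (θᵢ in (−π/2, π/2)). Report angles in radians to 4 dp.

θ₁ = 1.3093, θ₂ = 0.8725, θ₃ = -0.1742

φ1=0.0° → target in arm frame (-0.1064, -0.0816)
  A cos θ + B sin θ = C:  0.2564·cos θ + -0.2377·sin θ = -0.1633
  θ1 = atan2(B,A) + arccos(C/0.3496) = 1.3093
arm 2 (φ=120.0°): x'=-0.0175, y'=0.1329
  A=0.1675, B=-0.2377, C=(l²−L²−A²−y'²−z²)/(2L)=-0.0744
  θ2 = atan2(B,A) + arccos(C/0.2908) = 0.8725
φ3=240.0° → target in arm frame (0.1239, -0.0513)
  A cos θ + B sin θ = C:  0.0261·cos θ + -0.2377·sin θ = 0.0669
  θ3 = atan2(B,A) + arccos(C/0.2391) = -0.1742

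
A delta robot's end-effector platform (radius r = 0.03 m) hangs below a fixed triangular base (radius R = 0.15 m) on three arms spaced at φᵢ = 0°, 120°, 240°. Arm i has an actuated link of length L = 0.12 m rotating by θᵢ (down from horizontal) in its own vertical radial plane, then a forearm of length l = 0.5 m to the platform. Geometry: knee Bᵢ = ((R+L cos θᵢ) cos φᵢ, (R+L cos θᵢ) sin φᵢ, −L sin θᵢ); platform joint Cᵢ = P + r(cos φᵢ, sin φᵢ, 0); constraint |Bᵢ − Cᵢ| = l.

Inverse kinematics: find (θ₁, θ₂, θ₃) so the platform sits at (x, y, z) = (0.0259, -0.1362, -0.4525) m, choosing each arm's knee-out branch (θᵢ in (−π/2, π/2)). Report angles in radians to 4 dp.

rotate P by −φ1: (0.0259, -0.1362, -0.4525)
  A cos θ + B sin θ = C:  0.0941·cos θ + -0.4525·sin θ = 0.0143
  γ=atan2(-0.4525,0.0941)=-1.3658;  ψ=arccos(0.0310)=1.5398;  θ1=γ+ψ≈0.1740
arm 2 (φ=120.0°): x'=-0.1309, y'=0.0457
  e−x'=0.2509;  (l²−L²−(e−x')²−y'²−z²)/2L = -0.1425
  √(A²+B²)=0.5174;  θ2 = -1.0645+1.8498 ≈ 0.7852
arm 3 (φ=240.0°): x'=0.1050, y'=0.0905
  A cos θ + B sin θ = C:  0.0150·cos θ + -0.4525·sin θ = 0.0934
  θ3 = atan2(B,A) + arccos(C/0.4527) = -0.1747

θ₁ = 0.1740, θ₂ = 0.7852, θ₃ = -0.1747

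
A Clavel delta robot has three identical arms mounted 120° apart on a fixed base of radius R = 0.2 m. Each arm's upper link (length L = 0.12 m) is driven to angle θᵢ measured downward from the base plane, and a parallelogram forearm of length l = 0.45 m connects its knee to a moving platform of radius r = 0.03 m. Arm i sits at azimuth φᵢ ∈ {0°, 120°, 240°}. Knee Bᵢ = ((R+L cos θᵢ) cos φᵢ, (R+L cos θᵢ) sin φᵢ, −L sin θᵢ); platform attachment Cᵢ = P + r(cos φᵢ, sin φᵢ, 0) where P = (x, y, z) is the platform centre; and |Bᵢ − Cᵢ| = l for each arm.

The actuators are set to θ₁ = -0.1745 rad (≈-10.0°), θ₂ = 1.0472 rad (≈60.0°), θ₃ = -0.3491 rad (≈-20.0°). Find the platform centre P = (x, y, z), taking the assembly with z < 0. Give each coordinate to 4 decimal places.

(0.0637, -0.1365, -0.3445)

centre 1 = (0.2882·cos0.0°, 0.2882·sin0.0°, 0.0208) = (0.2882, 0.0000, 0.0208)
arm 2 at φ=120.0°: ρ2 = 0.2300;  centre 2 = (-0.1150, 0.1992, -0.1039)
centre 3 = (0.2828·cos240.0°, 0.2828·sin240.0°, 0.0410) = (-0.1414, -0.2449, 0.0410)
subtract pairs → two planes through P
[-0.8064 0.3984 -0.2495]·P = -0.0198;  [-0.8591 -0.4898 0.0404]·P = -0.0018
det = 0.7372;  x = 0.0141+-0.1439z,  y = -0.0210+0.3350z
sphere 1 gives Az²+Bz+C=0 with A=1.1329, B=0.0231, C=-0.1265;  B²−4AC=0.5739;  roots -0.3445, 0.3241;  negative root z = -0.3445
x = 0.0637, y = -0.1365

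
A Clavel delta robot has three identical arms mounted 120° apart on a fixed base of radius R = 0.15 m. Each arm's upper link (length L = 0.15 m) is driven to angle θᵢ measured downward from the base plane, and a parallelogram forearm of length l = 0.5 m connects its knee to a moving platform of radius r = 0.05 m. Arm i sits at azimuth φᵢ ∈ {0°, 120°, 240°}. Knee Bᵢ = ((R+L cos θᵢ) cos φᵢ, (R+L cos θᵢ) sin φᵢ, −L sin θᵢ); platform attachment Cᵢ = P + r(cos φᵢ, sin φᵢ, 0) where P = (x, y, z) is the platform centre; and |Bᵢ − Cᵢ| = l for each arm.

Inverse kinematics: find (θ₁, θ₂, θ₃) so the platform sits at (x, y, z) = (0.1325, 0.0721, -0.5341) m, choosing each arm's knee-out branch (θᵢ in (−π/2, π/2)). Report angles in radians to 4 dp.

θ₁ = 0.3494, θ₂ = 0.7854, θ₃ = 1.1347

arm 1 (φ=0.0°): x'=0.1325, y'=0.0721
  A cos θ + B sin θ = C:  -0.0325·cos θ + -0.5341·sin θ = -0.2134
  γ=atan2(-0.5341,-0.0325)=-1.6316;  ψ=arccos(-0.3988)=1.9810;  θ1=γ+ψ≈0.3494
φ2=120.0° → target in arm frame (-0.0038, -0.1508)
  A=0.1038, B=-0.5341, C=(l²−L²−A²−y'²−z²)/(2L)=-0.3043
  θ2 = atan2(B,A) + arccos(C/0.5441) = 0.7854
rotate P by −φ3: (-0.1287, 0.0787, -0.5341)
  A=0.2287, B=-0.5341, C=(l²−L²−A²−y'²−z²)/(2L)=-0.3875
  γ=atan2(-0.5341,0.2287)=-1.1662;  ψ=arccos(-0.6670)=2.3010;  θ3=γ+ψ≈1.1347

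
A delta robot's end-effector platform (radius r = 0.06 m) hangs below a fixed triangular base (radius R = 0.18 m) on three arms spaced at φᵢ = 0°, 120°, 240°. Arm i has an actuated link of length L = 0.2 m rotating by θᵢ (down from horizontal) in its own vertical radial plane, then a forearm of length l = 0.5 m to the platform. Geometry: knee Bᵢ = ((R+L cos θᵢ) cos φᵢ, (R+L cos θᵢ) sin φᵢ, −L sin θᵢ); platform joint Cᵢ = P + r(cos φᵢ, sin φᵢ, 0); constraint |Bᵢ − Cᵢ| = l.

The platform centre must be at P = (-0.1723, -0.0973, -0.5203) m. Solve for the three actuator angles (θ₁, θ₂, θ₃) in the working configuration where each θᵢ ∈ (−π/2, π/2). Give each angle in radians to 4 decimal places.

θ₁ = 1.2219, θ₂ = 0.7857, θ₃ = 0.2619

arm 1 (φ=0.0°): x'=-0.1723, y'=-0.0973
  e−x'=0.2923;  (l²−L²−(e−x')²−y'²−z²)/2L = -0.3890
  √(A²+B²)=0.5968;  θ1 = -1.0589+2.2809 ≈ 1.2219
arm 2 (φ=120.0°): x'=0.0019, y'=0.1979
  e−x'=0.1181;  (l²−L²−(e−x')²−y'²−z²)/2L = -0.2845
  √(A²+B²)=0.5335;  θ2 = -1.3476+2.1333 ≈ 0.7857
φ3=240.0° → target in arm frame (0.1704, -0.1006)
  e−x'=-0.0504;  (l²−L²−(e−x')²−y'²−z²)/2L = -0.1834
  γ=atan2(-0.5203,-0.0504)=-1.6674;  ψ=arccos(-0.3509)=1.9293;  θ3=γ+ψ≈0.2619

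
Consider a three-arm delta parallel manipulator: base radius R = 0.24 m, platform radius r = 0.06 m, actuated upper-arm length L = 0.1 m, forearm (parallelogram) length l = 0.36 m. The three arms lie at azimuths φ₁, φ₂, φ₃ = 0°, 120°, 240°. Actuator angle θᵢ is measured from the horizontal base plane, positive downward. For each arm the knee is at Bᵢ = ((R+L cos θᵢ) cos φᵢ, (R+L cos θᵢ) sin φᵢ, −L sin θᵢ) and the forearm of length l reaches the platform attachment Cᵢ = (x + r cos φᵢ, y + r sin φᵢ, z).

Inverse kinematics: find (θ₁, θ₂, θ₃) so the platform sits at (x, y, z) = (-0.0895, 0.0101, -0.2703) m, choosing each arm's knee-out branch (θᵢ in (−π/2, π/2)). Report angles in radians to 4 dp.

θ₁ = 1.1342, θ₂ = 0.0003, θ₃ = 0.1743

rotate P by −φ1: (-0.0895, 0.0101, -0.2703)
  A=0.2695, B=-0.2703, C=(l²−L²−A²−y'²−z²)/(2L)=-0.1310
  √(A²+B²)=0.3817;  θ1 = -0.7869+1.9210 ≈ 1.1342
arm 2 (φ=120.0°): x'=0.0535, y'=0.0725
  A=0.1265, B=-0.2703, C=(l²−L²−A²−y'²−z²)/(2L)=0.1264
  θ2 = atan2(B,A) + arccos(C/0.2984) = 0.0003
arm 3 (φ=240.0°): x'=0.0360, y'=-0.0826
  A=0.1440, B=-0.2703, C=(l²−L²−A²−y'²−z²)/(2L)=0.0949
  γ=atan2(-0.2703,0.1440)=-1.0813;  ψ=arccos(0.3100)=1.2556;  θ3=γ+ψ≈0.1743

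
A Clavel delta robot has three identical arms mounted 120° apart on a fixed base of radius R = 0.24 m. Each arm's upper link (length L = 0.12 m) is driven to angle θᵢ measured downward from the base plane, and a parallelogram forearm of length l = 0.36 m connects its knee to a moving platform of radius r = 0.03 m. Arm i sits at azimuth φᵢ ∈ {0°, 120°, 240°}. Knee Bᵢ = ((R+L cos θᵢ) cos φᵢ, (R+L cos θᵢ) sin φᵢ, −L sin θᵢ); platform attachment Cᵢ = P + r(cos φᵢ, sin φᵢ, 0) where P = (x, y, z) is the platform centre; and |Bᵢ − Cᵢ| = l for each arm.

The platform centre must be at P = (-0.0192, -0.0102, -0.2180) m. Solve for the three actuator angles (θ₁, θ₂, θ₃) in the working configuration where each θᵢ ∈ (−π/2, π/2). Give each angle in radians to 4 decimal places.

θ₁ = 0.6110, θ₂ = 0.4360, θ₃ = 0.2622

φ1=0.0° → target in arm frame (-0.0192, -0.0102)
  A cos θ + B sin θ = C:  0.2292·cos θ + -0.2180·sin θ = 0.0627
  θ1 = atan2(B,A) + arccos(C/0.3163) = 0.6110
arm 2 (φ=120.0°): x'=0.0008, y'=0.0217
  e−x'=0.2092;  (l²−L²−(e−x')²−y'²−z²)/2L = 0.0976
  θ2 = atan2(B,A) + arccos(C/0.3022) = 0.4360
arm 3 (φ=240.0°): x'=0.0184, y'=-0.0115
  A cos θ + B sin θ = C:  0.1916·cos θ + -0.2180·sin θ = 0.1285
  γ=atan2(-0.2180,0.1916)=-0.8498;  ψ=arccos(0.4429)=1.1120;  θ3=γ+ψ≈0.2622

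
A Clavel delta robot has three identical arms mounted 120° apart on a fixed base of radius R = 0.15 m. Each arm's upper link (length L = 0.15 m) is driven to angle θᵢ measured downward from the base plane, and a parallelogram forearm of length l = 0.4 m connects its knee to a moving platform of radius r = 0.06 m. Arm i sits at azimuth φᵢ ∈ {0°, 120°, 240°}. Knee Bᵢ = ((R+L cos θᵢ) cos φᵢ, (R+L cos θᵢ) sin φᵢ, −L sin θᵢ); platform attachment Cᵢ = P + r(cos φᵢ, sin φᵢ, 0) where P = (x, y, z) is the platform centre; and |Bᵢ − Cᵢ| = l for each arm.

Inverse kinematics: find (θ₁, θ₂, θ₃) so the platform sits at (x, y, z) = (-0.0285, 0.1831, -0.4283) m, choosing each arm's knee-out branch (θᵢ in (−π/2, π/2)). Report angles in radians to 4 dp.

θ₁ = 1.0473, θ₂ = 0.2619, θ₃ = 1.3965

arm 1 (φ=0.0°): x'=-0.0285, y'=0.1831
  A cos θ + B sin θ = C:  0.1185·cos θ + -0.4283·sin θ = -0.3117
  θ1 = atan2(B,A) + arccos(C/0.4444) = 1.0473
arm 2 (φ=120.0°): x'=0.1728, y'=-0.0669
  A cos θ + B sin θ = C:  -0.0828·cos θ + -0.4283·sin θ = -0.1909
  γ=atan2(-0.4283,-0.0828)=-1.7618;  ψ=arccos(-0.4376)=2.0237;  θ2=γ+ψ≈0.2619
rotate P by −φ3: (-0.1443, -0.1162, -0.4283)
  A=0.2343, B=-0.4283, C=(l²−L²−A²−y'²−z²)/(2L)=-0.3812
  θ3 = atan2(B,A) + arccos(C/0.4882) = 1.3965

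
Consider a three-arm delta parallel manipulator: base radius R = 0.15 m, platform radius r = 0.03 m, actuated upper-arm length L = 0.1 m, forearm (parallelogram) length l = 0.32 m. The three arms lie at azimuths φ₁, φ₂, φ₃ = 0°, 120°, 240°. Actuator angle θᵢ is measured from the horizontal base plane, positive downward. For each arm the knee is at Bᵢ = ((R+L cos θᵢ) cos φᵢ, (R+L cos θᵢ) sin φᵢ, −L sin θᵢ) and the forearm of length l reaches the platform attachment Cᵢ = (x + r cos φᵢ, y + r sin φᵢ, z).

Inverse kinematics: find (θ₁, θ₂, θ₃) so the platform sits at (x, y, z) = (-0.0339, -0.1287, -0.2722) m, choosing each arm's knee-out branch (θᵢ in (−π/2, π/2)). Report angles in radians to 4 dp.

φ1=0.0° → target in arm frame (-0.0339, -0.1287)
  A=0.1539, B=-0.2722, C=(l²−L²−A²−y'²−z²)/(2L)=-0.1097
  γ=atan2(-0.2722,0.1539)=-1.0562;  ψ=arccos(-0.3508)=1.9293;  θ1=γ+ψ≈0.8731
rotate P by −φ2: (-0.0945, 0.0937, -0.2722)
  A=0.2145, B=-0.2722, C=(l²−L²−A²−y'²−z²)/(2L)=-0.1824
  √(A²+B²)=0.3466;  θ2 = -0.9034+2.1252 ≈ 1.2218
rotate P by −φ3: (0.1284, 0.0350, -0.2722)
  A=-0.0084, B=-0.2722, C=(l²−L²−A²−y'²−z²)/(2L)=0.0851
  θ3 = atan2(B,A) + arccos(C/0.2723) = -0.3485

θ₁ = 0.8731, θ₂ = 1.2218, θ₃ = -0.3485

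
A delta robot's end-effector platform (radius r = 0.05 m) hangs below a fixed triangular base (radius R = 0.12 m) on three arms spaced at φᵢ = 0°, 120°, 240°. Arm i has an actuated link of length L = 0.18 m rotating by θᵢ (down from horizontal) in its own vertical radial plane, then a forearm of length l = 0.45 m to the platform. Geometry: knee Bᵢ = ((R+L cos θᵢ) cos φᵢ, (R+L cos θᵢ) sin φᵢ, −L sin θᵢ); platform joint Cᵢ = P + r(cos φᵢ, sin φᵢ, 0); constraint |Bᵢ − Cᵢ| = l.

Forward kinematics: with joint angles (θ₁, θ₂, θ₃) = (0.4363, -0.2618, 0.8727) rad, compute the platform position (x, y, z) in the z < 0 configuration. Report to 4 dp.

centre 1 = (0.2331·cos0.0°, 0.2331·sin0.0°, -0.0761) = (0.2331, 0.0000, -0.0761)
arm 2 at φ=120.0°: ρ2 = 0.2439;  centre 2 = (-0.1219, 0.2112, 0.0466)
arm 3 at φ=240.0°: ρ3 = 0.1857;  centre 3 = (-0.0928, -0.1608, -0.1379)
eliminate P² terms by subtracting sphere 1 from 2 and 3
[-0.7101 0.4224 0.2453]·P = 0.0015;  [-0.6520 -0.3216 -0.1237]·P = -0.0066
Cramer: x(z) = 0.0046+0.0529z;  y(z) = 0.0113-0.4918z
quadratic in z: (1.2446)z²+(0.1168)z+(-0.1444)=0, √Δ=0.8558 → z ∈ {-0.3907, 0.2969}; z = -0.3907 (taking z<0)
x = -0.0161, y = 0.2034

(-0.0161, 0.2034, -0.3907)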